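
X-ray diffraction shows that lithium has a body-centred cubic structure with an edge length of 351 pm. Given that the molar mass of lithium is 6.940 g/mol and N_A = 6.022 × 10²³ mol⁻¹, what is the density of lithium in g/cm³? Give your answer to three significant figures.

0.533 g/cm³

A BCC unit cell contains Z = 2 atoms.
Cell volume: a³ = (351 pm)³ = (3.510 × 10^-8 cm)³ = 4.324 × 10^-23 cm³.
ρ = Z·M/(N_A·a³) = 2 × 6.940 / (6.022 × 10²³ × 4.324 × 10^-23) = 0.5330 g/cm³.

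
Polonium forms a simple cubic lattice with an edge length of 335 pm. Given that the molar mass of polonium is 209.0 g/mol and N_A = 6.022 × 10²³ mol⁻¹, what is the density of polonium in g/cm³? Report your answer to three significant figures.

A simple cubic unit cell contains Z = 1 atom.
Cell volume: a³ = (335 pm)³ = (3.350 × 10^-8 cm)³ = 3.760 × 10^-23 cm³.
ρ = Z·M/(N_A·a³) = 1 × 209.0 / (6.022 × 10²³ × 3.760 × 10^-23) = 9.231 g/cm³.

9.23 g/cm³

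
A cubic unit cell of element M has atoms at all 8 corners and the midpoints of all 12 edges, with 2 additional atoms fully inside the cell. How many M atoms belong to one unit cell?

6

Corner atoms are shared by 8 cells (1/8 each), edge atoms by 4 (1/4 each), interior atoms are unshared.
Net atoms = 8 × 1/8 + 12 × 1/4 + 2 = 1 + 3 + 2 = 6.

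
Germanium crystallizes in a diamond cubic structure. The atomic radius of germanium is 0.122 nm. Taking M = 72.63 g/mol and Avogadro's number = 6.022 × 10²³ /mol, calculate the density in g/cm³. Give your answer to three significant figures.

5.39 g/cm³

In a diamond cubic lattice, nearest neighbors lie along the body diagonal with √3·a = 8r, giving a = 0.5635 nm = 5.635 × 10^-8 cm.
With Z = 8, ρ = Z·M/(N_A·a³) = 8 × 72.63 / (6.022 × 10²³ × 1.789 × 10^-22) = 5.393 g/cm³.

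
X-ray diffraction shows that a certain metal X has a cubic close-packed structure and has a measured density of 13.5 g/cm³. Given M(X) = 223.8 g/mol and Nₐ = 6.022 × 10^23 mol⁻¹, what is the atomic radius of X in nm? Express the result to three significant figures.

For an FCC cell (Z = 4), a³ = Z·M/(N_A·ρ) = 4 × 223.8 / (6.022 × 10²³ × 13.50) = 1.101 × 10^-22 cm³, so a = 4.793 × 10^-8 cm = 0.4793 nm.
Atoms touch along the face diagonal, so √2·a = 4r, so r = 0.3536 × a = 0.169 nm.

0.169 nm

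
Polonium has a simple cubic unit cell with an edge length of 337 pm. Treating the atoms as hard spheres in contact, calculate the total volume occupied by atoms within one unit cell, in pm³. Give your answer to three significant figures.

In a simple cubic lattice atoms touch along the cell edge, so a = 2r, so r = 0.5000a = 168.5 pm.
V_atoms = Z × (4/3)πr³ = 1 × (4/3)π × (168.5)³ = 2.00 × 10^7 pm³.

2.00 × 10^7 pm³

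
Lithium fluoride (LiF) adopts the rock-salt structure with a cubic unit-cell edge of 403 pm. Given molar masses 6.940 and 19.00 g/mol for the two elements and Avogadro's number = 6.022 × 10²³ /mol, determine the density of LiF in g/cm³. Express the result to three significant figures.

The rock-salt structure contains Z = 4 formula units per cell; M(LiF) = 6.940 + 19.00 = 25.94 g/mol.
a³ = (4.030 × 10^-8 cm)³ = 6.545 × 10^-23 cm³.
ρ = 4 × 25.94 / (6.022 × 10²³ × 6.545 × 10^-23) = 2.633 g/cm³.

2.63 g/cm³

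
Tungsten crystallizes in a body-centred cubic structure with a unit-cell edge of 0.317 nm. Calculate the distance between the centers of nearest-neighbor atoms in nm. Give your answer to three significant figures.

In a BCC structure, atoms touch along the body diagonal, so √3·a = 4r; the nearest-neighbor distance equals 2r = 0.8660·a.
d = 0.8660 × 0.317 = 0.275 nm.

0.275 nm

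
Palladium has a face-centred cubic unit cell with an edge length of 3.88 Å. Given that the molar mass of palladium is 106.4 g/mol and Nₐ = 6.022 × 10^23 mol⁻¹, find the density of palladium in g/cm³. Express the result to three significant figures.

An FCC unit cell contains Z = 4 atoms.
Cell volume: a³ = (3.88 Å)³ = (3.880 × 10^-8 cm)³ = 5.841 × 10^-23 cm³.
ρ = Z·M/(N_A·a³) = 4 × 106.4 / (6.022 × 10²³ × 5.841 × 10^-23) = 12.10 g/cm³.

12.1 g/cm³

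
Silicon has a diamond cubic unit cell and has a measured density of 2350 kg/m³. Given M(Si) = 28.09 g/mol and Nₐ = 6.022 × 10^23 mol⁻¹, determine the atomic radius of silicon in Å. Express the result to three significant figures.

1.17 Å

For a diamond cubic cell (Z = 8), a³ = Z·M/(N_A·ρ) = 8 × 28.09 / (6.022 × 10²³ × 2.350) = 1.588 × 10^-22 cm³, so a = 5.415 × 10^-8 cm = 5.415 Å.
Nearest neighbors lie along the body diagonal with √3·a = 8r, so r = 0.2165 × a = 1.17 Å.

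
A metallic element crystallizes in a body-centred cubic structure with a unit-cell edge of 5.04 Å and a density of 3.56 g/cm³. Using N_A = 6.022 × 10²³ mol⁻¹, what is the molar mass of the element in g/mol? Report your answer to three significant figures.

A BCC cell has Z = 2 atoms; a = 5.040 × 10^-8 cm.
M = ρ·N_A·a³/Z = 3.56 × 6.022 × 10²³ × 1.280 × 10^-22 / 2 = 137 g/mol.

137 g/mol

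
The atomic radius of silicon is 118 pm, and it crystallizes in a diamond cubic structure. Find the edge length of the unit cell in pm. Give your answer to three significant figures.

In a diamond cubic lattice, nearest neighbors lie along the body diagonal with √3·a = 8r.
a = 8r/√3 = 8 × 118 / 1.7321 = 545 pm.

545 pm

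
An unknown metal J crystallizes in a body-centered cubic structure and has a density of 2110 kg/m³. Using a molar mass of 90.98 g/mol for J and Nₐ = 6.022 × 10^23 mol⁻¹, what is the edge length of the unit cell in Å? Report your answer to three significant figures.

With Z = 2 atoms per BCC cell, a³ = Z·M/(N_A·ρ) = 2 × 90.98 / (6.022 × 10²³ × 2.110 g/cm³) = 1.432 × 10^-22 cm³.
a = (1.432 × 10^-22)^(1/3) = 5.232 × 10^-8 cm = 5.23 Å.

5.23 Å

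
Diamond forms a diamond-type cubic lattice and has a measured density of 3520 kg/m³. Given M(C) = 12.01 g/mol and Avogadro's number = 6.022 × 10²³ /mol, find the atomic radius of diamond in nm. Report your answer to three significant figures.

For a diamond cubic cell (Z = 8), a³ = Z·M/(N_A·ρ) = 8 × 12.01 / (6.022 × 10²³ × 3.520) = 4.533 × 10^-23 cm³, so a = 3.565 × 10^-8 cm = 0.3565 nm.
Nearest neighbors lie along the body diagonal with √3·a = 8r, so r = 0.2165 × a = 0.0772 nm.

0.0772 nm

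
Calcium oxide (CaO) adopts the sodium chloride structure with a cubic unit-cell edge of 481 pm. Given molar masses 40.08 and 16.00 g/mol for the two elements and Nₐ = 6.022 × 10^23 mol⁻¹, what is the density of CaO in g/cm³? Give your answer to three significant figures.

3.35 g/cm³

The sodium chloride structure contains Z = 4 formula units per cell; M(CaO) = 40.08 + 16.00 = 56.08 g/mol.
a³ = (4.810 × 10^-8 cm)³ = 1.113 × 10^-22 cm³.
ρ = 4 × 56.08 / (6.022 × 10²³ × 1.113 × 10^-22) = 3.347 g/cm³.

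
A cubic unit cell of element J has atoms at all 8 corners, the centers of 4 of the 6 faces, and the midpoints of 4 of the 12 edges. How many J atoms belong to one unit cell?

Corner atoms are shared by 8 cells (1/8 each), face atoms by 2 (1/2 each), edge atoms by 4 (1/4 each).
Net atoms = 8 × 1/8 + 4 × 1/2 + 4 × 1/4 = 1 + 2 + 1 = 4.

4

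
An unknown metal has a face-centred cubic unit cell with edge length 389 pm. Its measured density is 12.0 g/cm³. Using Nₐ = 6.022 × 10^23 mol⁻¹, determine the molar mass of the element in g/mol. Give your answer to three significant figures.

106 g/mol

An FCC cell has Z = 4 atoms; a = 3.890 × 10^-8 cm.
M = ρ·N_A·a³/Z = 12.0 × 6.022 × 10²³ × 5.886 × 10^-23 / 4 = 106 g/mol.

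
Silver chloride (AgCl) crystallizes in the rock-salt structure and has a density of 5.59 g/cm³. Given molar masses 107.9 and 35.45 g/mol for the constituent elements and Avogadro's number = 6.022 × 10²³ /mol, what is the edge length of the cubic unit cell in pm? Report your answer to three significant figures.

554 pm

M(AgCl) = 143.35 g/mol; Z = 4 formula units per cell.
a³ = Z·M/(N_A·ρ) = 4 × 143.35 / (6.022 × 10²³ × 5.59) = 1.703 × 10^-22 cm³, so a = 5.543 × 10^-8 cm = 554 pm.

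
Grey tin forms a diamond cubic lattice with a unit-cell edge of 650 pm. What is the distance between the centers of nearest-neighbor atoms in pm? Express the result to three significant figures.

281 pm

In a diamond cubic structure, nearest neighbors lie along the body diagonal with √3·a = 8r; the nearest-neighbor distance equals 2r = 0.4330·a.
d = 0.4330 × 650 = 281 pm.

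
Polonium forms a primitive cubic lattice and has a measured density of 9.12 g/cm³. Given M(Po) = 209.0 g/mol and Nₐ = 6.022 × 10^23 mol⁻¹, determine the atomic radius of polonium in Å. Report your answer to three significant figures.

1.68 Å

For a simple cubic cell (Z = 1), a³ = Z·M/(N_A·ρ) = 1 × 209.0 / (6.022 × 10²³ × 9.120) = 3.805 × 10^-23 cm³, so a = 3.364 × 10^-8 cm = 3.364 Å.
Atoms touch along the cell edge, so a = 2r, so r = 0.5000 × a = 1.68 Å.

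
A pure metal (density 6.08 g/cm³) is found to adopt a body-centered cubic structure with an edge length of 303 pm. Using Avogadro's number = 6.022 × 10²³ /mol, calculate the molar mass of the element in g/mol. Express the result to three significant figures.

A BCC cell has Z = 2 atoms; a = 3.030 × 10^-8 cm.
M = ρ·N_A·a³/Z = 6.08 × 6.022 × 10²³ × 2.782 × 10^-23 / 2 = 50.9 g/mol.

50.9 g/mol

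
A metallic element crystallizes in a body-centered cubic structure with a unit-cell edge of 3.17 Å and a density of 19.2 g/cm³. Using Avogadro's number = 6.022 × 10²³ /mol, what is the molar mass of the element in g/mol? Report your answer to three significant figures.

A BCC cell has Z = 2 atoms; a = 3.170 × 10^-8 cm.
M = ρ·N_A·a³/Z = 19.2 × 6.022 × 10²³ × 3.186 × 10^-23 / 2 = 184 g/mol.

184 g/mol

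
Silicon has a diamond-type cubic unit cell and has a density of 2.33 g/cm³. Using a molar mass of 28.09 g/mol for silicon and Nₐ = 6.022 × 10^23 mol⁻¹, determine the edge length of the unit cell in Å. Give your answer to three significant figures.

5.43 Å

With Z = 8 atoms per diamond cubic cell, a³ = Z·M/(N_A·ρ) = 8 × 28.09 / (6.022 × 10²³ × 2.330 g/cm³) = 1.602 × 10^-22 cm³.
a = (1.602 × 10^-22)^(1/3) = 5.431 × 10^-8 cm = 5.43 Å.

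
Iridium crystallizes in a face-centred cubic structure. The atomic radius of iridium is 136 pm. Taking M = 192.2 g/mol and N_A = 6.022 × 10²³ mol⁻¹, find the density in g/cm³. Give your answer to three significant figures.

In an FCC lattice, atoms touch along the face diagonal, so √2·a = 4r, giving a = 384.7 pm = 3.847 × 10^-8 cm.
With Z = 4, ρ = Z·M/(N_A·a³) = 4 × 192.2 / (6.022 × 10²³ × 5.692 × 10^-23) = 22.43 g/cm³.

22.4 g/cm³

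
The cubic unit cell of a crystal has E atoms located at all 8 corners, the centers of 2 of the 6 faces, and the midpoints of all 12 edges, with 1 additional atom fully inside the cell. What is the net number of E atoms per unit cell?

Corner atoms are shared by 8 cells (1/8 each), face atoms by 2 (1/2 each), edge atoms by 4 (1/4 each), interior atoms are unshared.
Net atoms = 8 × 1/8 + 2 × 1/2 + 12 × 1/4 + 1 = 1 + 1 + 3 + 1 = 6.

6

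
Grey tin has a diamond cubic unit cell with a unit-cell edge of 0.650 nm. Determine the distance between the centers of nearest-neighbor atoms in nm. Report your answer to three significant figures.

In a diamond cubic structure, nearest neighbors lie along the body diagonal with √3·a = 8r; the nearest-neighbor distance equals 2r = 0.4330·a.
d = 0.4330 × 0.650 = 0.281 nm.

0.281 nm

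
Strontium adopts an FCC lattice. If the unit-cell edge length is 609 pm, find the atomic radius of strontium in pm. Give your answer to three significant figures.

215 pm

In an FCC lattice, atoms touch along the face diagonal, so √2·a = 4r.
r = √2·a/4 = 1.4142 × 609 / 4 = 215 pm.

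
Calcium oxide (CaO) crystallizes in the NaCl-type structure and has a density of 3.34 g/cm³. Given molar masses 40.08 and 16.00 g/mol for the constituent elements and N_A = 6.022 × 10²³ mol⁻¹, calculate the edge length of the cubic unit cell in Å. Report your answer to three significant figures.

M(CaO) = 56.08 g/mol; Z = 4 formula units per cell.
a³ = Z·M/(N_A·ρ) = 4 × 56.08 / (6.022 × 10²³ × 3.34) = 1.115 × 10^-22 cm³, so a = 4.813 × 10^-8 cm = 4.81 Å.

4.81 Å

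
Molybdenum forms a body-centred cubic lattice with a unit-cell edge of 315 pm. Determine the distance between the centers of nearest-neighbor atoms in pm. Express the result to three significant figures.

273 pm

In a BCC structure, atoms touch along the body diagonal, so √3·a = 4r; the nearest-neighbor distance equals 2r = 0.8660·a.
d = 0.8660 × 315 = 273 pm.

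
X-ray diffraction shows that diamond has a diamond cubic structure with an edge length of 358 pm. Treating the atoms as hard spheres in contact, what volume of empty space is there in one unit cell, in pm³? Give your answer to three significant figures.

In a diamond cubic lattice nearest neighbors lie along the body diagonal with √3·a = 8r, so r = 0.2165a = 77.51 pm.
V_cell = a³ = 4.588 × 10^7 pm³; V_atoms = 8 × (4/3)πr³ = 1.560 × 10^7 pm³.
Empty space = 4.588 × 10^7 − 1.560 × 10^7 = 3.03 × 10^7 pm³.

3.03 × 10^7 pm³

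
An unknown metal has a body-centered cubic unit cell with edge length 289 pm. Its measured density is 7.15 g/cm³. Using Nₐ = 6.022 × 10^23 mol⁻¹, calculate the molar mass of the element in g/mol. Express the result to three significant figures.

A BCC cell has Z = 2 atoms; a = 2.890 × 10^-8 cm.
M = ρ·N_A·a³/Z = 7.15 × 6.022 × 10²³ × 2.414 × 10^-23 / 2 = 52.0 g/mol.

52.0 g/mol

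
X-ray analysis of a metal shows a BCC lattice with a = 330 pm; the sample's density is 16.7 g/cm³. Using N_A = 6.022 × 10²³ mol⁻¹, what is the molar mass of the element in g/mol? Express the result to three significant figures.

181 g/mol

A BCC cell has Z = 2 atoms; a = 3.300 × 10^-8 cm.
M = ρ·N_A·a³/Z = 16.7 × 6.022 × 10²³ × 3.594 × 10^-23 / 2 = 181 g/mol.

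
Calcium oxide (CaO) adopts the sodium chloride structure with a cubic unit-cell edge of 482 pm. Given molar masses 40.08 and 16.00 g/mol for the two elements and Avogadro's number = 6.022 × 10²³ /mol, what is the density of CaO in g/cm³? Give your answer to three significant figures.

The sodium chloride structure contains Z = 4 formula units per cell; M(CaO) = 40.08 + 16.00 = 56.08 g/mol.
a³ = (4.820 × 10^-8 cm)³ = 1.120 × 10^-22 cm³.
ρ = 4 × 56.08 / (6.022 × 10²³ × 1.120 × 10^-22) = 3.326 g/cm³.

3.33 g/cm³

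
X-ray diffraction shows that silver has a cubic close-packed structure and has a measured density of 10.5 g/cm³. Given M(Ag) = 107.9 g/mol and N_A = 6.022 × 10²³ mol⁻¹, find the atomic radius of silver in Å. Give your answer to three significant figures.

1.44 Å

For an FCC cell (Z = 4), a³ = Z·M/(N_A·ρ) = 4 × 107.9 / (6.022 × 10²³ × 10.50) = 6.826 × 10^-23 cm³, so a = 4.087 × 10^-8 cm = 4.087 Å.
Atoms touch along the face diagonal, so √2·a = 4r, so r = 0.3536 × a = 1.44 Å.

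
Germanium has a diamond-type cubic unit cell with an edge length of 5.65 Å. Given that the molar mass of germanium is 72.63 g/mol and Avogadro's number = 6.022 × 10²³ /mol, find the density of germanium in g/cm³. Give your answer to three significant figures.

5.35 g/cm³

A diamond cubic unit cell contains Z = 8 atoms.
Cell volume: a³ = (5.65 Å)³ = (5.650 × 10^-8 cm)³ = 1.804 × 10^-22 cm³.
ρ = Z·M/(N_A·a³) = 8 × 72.63 / (6.022 × 10²³ × 1.804 × 10^-22) = 5.350 g/cm³.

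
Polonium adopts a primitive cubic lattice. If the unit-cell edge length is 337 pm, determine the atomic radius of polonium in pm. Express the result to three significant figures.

In a simple cubic lattice, atoms touch along the cell edge, so a = 2r.
r = a/2 = 337/2 = 169 pm.

169 pm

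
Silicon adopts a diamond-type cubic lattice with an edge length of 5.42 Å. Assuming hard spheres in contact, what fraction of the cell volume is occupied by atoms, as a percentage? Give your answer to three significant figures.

34.0%

In a diamond cubic lattice nearest neighbors lie along the body diagonal with √3·a = 8r, so r = 0.2165a = 1.173 Å.
Packing fraction = Z·(4/3)πr³ / a³ = 8 × (4/3)π × (1.173)³ / (5.42)³ = 0.3401 = 34.0%.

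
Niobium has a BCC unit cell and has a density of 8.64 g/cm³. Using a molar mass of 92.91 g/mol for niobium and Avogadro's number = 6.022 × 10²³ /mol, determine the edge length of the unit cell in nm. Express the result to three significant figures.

0.329 nm

With Z = 2 atoms per BCC cell, a³ = Z·M/(N_A·ρ) = 2 × 92.91 / (6.022 × 10²³ × 8.640 g/cm³) = 3.571 × 10^-23 cm³.
a = (3.571 × 10^-23)^(1/3) = 3.293 × 10^-8 cm = 0.329 nm.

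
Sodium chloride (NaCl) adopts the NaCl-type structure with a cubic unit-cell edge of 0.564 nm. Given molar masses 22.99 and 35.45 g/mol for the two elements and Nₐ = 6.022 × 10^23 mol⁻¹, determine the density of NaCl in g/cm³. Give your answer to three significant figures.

2.16 g/cm³

The NaCl-type structure contains Z = 4 formula units per cell; M(NaCl) = 22.99 + 35.45 = 58.44 g/mol.
a³ = (5.640 × 10^-8 cm)³ = 1.794 × 10^-22 cm³.
ρ = 4 × 58.44 / (6.022 × 10²³ × 1.794 × 10^-22) = 2.164 g/cm³.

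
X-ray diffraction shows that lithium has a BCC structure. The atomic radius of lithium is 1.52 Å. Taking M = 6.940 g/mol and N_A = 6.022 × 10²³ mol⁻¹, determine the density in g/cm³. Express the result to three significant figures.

0.533 g/cm³

In a BCC lattice, atoms touch along the body diagonal, so √3·a = 4r, giving a = 3.510 Å = 3.510 × 10^-8 cm.
With Z = 2, ρ = Z·M/(N_A·a³) = 2 × 6.940 / (6.022 × 10²³ × 4.325 × 10^-23) = 0.5329 g/cm³.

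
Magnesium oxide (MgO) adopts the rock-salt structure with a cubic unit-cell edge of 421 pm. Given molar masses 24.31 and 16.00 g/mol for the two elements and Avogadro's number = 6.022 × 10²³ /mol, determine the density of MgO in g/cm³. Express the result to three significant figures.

3.59 g/cm³

The rock-salt structure contains Z = 4 formula units per cell; M(MgO) = 24.31 + 16.00 = 40.31 g/mol.
a³ = (4.210 × 10^-8 cm)³ = 7.462 × 10^-23 cm³.
ρ = 4 × 40.31 / (6.022 × 10²³ × 7.462 × 10^-23) = 3.588 g/cm³.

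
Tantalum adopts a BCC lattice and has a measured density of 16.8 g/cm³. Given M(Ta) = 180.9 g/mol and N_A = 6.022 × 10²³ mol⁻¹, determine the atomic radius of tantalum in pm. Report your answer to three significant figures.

For a BCC cell (Z = 2), a³ = Z·M/(N_A·ρ) = 2 × 180.9 / (6.022 × 10²³ × 16.80) = 3.576 × 10^-23 cm³, so a = 3.295 × 10^-8 cm = 329.5 pm.
Atoms touch along the body diagonal, so √3·a = 4r, so r = 0.4330 × a = 143 pm.

143 pm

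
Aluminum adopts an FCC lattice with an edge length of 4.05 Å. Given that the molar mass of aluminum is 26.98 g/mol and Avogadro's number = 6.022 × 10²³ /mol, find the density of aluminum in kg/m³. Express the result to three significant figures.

2700 kg/m³

An FCC unit cell contains Z = 4 atoms.
Cell volume: a³ = (4.05 Å)³ = (4.050 × 10^-8 cm)³ = 6.643 × 10^-23 cm³.
ρ = Z·M/(N_A·a³) = 4 × 26.98 / (6.022 × 10²³ × 6.643 × 10^-23) = 2.698 g/cm³ = 2700 kg/m³.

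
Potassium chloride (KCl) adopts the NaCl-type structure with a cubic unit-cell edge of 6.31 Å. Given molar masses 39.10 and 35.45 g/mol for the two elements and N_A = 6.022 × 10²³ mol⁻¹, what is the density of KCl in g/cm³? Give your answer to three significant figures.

1.97 g/cm³

The NaCl-type structure contains Z = 4 formula units per cell; M(KCl) = 39.10 + 35.45 = 74.55 g/mol.
a³ = (6.310 × 10^-8 cm)³ = 2.512 × 10^-22 cm³.
ρ = 4 × 74.55 / (6.022 × 10²³ × 2.512 × 10^-22) = 1.971 g/cm³.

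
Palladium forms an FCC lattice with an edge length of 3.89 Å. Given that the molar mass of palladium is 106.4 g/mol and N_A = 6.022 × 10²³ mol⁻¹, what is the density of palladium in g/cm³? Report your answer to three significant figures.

An FCC unit cell contains Z = 4 atoms.
Cell volume: a³ = (3.89 Å)³ = (3.890 × 10^-8 cm)³ = 5.886 × 10^-23 cm³.
ρ = Z·M/(N_A·a³) = 4 × 106.4 / (6.022 × 10²³ × 5.886 × 10^-23) = 12.01 g/cm³.

12.0 g/cm³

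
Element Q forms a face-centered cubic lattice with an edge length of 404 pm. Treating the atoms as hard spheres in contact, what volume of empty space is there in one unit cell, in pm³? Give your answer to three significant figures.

1.71 × 10^7 pm³

In an FCC lattice atoms touch along the face diagonal, so √2·a = 4r, so r = 0.3536a = 142.8 pm.
V_cell = a³ = 6.594 × 10^7 pm³; V_atoms = 4 × (4/3)πr³ = 4.883 × 10^7 pm³.
Empty space = 6.594 × 10^7 − 4.883 × 10^7 = 1.71 × 10^7 pm³.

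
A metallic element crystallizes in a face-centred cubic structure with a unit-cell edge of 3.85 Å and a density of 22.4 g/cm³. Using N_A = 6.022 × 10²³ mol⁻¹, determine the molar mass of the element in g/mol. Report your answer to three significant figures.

192 g/mol

An FCC cell has Z = 4 atoms; a = 3.850 × 10^-8 cm.
M = ρ·N_A·a³/Z = 22.4 × 6.022 × 10²³ × 5.707 × 10^-23 / 4 = 192 g/mol.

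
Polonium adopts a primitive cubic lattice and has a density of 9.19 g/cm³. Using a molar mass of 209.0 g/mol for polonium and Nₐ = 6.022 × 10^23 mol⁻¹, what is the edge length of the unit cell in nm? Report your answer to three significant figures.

With Z = 1 atom per simple cubic cell, a³ = Z·M/(N_A·ρ) = 1 × 209.0 / (6.022 × 10²³ × 9.190 g/cm³) = 3.777 × 10^-23 cm³.
a = (3.777 × 10^-23)^(1/3) = 3.355 × 10^-8 cm = 0.336 nm.

0.336 nm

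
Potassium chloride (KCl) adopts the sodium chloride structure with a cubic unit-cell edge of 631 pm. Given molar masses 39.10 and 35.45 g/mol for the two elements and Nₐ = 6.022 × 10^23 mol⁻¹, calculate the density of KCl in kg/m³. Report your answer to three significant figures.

The sodium chloride structure contains Z = 4 formula units per cell; M(KCl) = 39.10 + 35.45 = 74.55 g/mol.
a³ = (6.310 × 10^-8 cm)³ = 2.512 × 10^-22 cm³.
ρ = 4 × 74.55 / (6.022 × 10²³ × 2.512 × 10^-22) = 1.971 g/cm³ = 1970 kg/m³.

1970 kg/m³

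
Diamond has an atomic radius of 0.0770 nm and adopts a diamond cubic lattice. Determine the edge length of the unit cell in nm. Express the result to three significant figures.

0.356 nm

In a diamond cubic lattice, nearest neighbors lie along the body diagonal with √3·a = 8r.
a = 8r/√3 = 8 × 0.0770 / 1.7321 = 0.356 nm.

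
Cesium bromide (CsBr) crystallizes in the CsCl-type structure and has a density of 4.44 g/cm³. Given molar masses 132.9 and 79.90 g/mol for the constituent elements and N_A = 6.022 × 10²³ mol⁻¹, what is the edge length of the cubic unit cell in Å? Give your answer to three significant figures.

M(CsBr) = 212.8 g/mol; Z = 1 formula unit per cell.
a³ = Z·M/(N_A·ρ) = 1 × 212.8 / (6.022 × 10²³ × 4.44) = 7.959 × 10^-23 cm³, so a = 4.301 × 10^-8 cm = 4.30 Å.

4.30 Å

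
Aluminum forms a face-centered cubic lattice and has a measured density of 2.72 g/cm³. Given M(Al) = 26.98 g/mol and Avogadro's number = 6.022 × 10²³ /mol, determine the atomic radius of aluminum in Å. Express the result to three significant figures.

For an FCC cell (Z = 4), a³ = Z·M/(N_A·ρ) = 4 × 26.98 / (6.022 × 10²³ × 2.720) = 6.589 × 10^-23 cm³, so a = 4.039 × 10^-8 cm = 4.039 Å.
Atoms touch along the face diagonal, so √2·a = 4r, so r = 0.3536 × a = 1.43 Å.

1.43 Å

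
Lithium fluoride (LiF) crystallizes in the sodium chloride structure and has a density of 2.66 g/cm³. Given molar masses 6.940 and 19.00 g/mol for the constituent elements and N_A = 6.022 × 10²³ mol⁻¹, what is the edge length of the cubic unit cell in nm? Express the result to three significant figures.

M(LiF) = 25.94 g/mol; Z = 4 formula units per cell.
a³ = Z·M/(N_A·ρ) = 4 × 25.94 / (6.022 × 10²³ × 2.66) = 6.478 × 10^-23 cm³, so a = 4.016 × 10^-8 cm = 0.402 nm.

0.402 nm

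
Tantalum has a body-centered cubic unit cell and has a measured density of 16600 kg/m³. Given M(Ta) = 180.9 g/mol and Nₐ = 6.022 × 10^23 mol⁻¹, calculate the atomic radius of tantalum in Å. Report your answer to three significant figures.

1.43 Å

For a BCC cell (Z = 2), a³ = Z·M/(N_A·ρ) = 2 × 180.9 / (6.022 × 10²³ × 16.60) = 3.619 × 10^-23 cm³, so a = 3.308 × 10^-8 cm = 3.308 Å.
Atoms touch along the body diagonal, so √3·a = 4r, so r = 0.4330 × a = 1.43 Å.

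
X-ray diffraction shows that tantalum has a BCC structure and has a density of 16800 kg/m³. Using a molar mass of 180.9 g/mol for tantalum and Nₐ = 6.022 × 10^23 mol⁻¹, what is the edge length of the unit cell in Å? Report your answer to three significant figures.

3.29 Å

With Z = 2 atoms per BCC cell, a³ = Z·M/(N_A·ρ) = 2 × 180.9 / (6.022 × 10²³ × 16.80 g/cm³) = 3.576 × 10^-23 cm³.
a = (3.576 × 10^-23)^(1/3) = 3.295 × 10^-8 cm = 3.29 Å.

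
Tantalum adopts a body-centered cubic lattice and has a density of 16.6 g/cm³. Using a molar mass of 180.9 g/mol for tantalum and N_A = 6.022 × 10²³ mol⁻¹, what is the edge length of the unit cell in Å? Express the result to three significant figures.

3.31 Å

With Z = 2 atoms per BCC cell, a³ = Z·M/(N_A·ρ) = 2 × 180.9 / (6.022 × 10²³ × 16.60 g/cm³) = 3.619 × 10^-23 cm³.
a = (3.619 × 10^-23)^(1/3) = 3.308 × 10^-8 cm = 3.31 Å.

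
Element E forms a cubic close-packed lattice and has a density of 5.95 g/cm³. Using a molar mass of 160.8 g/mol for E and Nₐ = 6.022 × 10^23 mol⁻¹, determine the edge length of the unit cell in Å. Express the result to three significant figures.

With Z = 4 atoms per FCC cell, a³ = Z·M/(N_A·ρ) = 4 × 160.8 / (6.022 × 10²³ × 5.950 g/cm³) = 1.795 × 10^-22 cm³.
a = (1.795 × 10^-22)^(1/3) = 5.641 × 10^-8 cm = 5.64 Å.

5.64 Å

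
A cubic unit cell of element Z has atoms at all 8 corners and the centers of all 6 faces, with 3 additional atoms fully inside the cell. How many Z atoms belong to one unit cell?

Corner atoms are shared by 8 cells (1/8 each), face atoms by 2 (1/2 each), interior atoms are unshared.
Net atoms = 8 × 1/8 + 6 × 1/2 + 3 = 1 + 3 + 3 = 7.

7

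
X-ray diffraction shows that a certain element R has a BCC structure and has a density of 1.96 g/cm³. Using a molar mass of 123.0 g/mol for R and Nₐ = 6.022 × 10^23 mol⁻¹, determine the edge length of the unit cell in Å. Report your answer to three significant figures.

5.93 Å

With Z = 2 atoms per BCC cell, a³ = Z·M/(N_A·ρ) = 2 × 123.0 / (6.022 × 10²³ × 1.960 g/cm³) = 2.084 × 10^-22 cm³.
a = (2.084 × 10^-22)^(1/3) = 5.929 × 10^-8 cm = 5.93 Å.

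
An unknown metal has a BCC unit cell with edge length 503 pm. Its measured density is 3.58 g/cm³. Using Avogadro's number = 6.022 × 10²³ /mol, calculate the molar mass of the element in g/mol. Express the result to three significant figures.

137 g/mol

A BCC cell has Z = 2 atoms; a = 5.030 × 10^-8 cm.
M = ρ·N_A·a³/Z = 3.58 × 6.022 × 10²³ × 1.273 × 10^-22 / 2 = 137 g/mol.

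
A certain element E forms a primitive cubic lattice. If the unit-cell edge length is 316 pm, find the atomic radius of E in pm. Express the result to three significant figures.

In a simple cubic lattice, atoms touch along the cell edge, so a = 2r.
r = a/2 = 316/2 = 158 pm.

158 pm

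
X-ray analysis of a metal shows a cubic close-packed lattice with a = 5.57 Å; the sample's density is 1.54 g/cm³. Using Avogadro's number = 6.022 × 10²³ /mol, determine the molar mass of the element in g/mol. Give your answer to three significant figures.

An FCC cell has Z = 4 atoms; a = 5.570 × 10^-8 cm.
M = ρ·N_A·a³/Z = 1.54 × 6.022 × 10²³ × 1.728 × 10^-22 / 4 = 40.1 g/mol.

40.1 g/mol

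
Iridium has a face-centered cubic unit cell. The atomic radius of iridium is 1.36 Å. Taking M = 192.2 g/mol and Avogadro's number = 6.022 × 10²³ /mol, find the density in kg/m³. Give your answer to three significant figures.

22400 kg/m³

In an FCC lattice, atoms touch along the face diagonal, so √2·a = 4r, giving a = 3.847 Å = 3.847 × 10^-8 cm.
With Z = 4, ρ = Z·M/(N_A·a³) = 4 × 192.2 / (6.022 × 10²³ × 5.692 × 10^-23) = 22.43 g/cm³ = 22400 kg/m³.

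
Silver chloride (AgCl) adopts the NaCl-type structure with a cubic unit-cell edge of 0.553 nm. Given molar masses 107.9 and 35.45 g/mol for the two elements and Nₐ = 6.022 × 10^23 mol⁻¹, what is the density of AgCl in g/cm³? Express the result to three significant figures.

The NaCl-type structure contains Z = 4 formula units per cell; M(AgCl) = 107.9 + 35.45 = 143.35 g/mol.
a³ = (5.530 × 10^-8 cm)³ = 1.691 × 10^-22 cm³.
ρ = 4 × 143.35 / (6.022 × 10²³ × 1.691 × 10^-22) = 5.630 g/cm³.

5.63 g/cm³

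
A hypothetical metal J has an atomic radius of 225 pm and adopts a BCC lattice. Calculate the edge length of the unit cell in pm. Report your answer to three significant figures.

In a BCC lattice, atoms touch along the body diagonal, so √3·a = 4r.
a = 4r/√3 = 4 × 225 / 1.7321 = 520 pm.

520 pm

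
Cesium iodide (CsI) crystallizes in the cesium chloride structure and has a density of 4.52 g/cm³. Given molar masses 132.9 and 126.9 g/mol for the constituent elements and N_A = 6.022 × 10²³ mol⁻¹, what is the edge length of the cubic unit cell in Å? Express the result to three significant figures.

4.57 Å

M(CsI) = 259.8 g/mol; Z = 1 formula unit per cell.
a³ = Z·M/(N_A·ρ) = 1 × 259.8 / (6.022 × 10²³ × 4.52) = 9.545 × 10^-23 cm³, so a = 4.570 × 10^-8 cm = 4.57 Å.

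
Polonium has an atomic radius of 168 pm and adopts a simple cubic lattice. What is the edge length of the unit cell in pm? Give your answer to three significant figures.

336 pm

In a simple cubic lattice, atoms touch along the cell edge, so a = 2r.
a = 2r = 2 × 168 = 336 pm.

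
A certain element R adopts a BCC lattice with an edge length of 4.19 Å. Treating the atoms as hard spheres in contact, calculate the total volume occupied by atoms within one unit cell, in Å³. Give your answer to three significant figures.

In a BCC lattice atoms touch along the body diagonal, so √3·a = 4r, so r = 0.4330a = 1.814 Å.
V_atoms = Z × (4/3)πr³ = 2 × (4/3)π × (1.814)³ = 50.0 Å³.

50.0 Å³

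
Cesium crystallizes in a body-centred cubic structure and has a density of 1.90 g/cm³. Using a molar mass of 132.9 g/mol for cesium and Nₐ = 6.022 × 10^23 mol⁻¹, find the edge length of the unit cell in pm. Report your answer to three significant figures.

615 pm

With Z = 2 atoms per BCC cell, a³ = Z·M/(N_A·ρ) = 2 × 132.9 / (6.022 × 10²³ × 1.900 g/cm³) = 2.323 × 10^-22 cm³.
a = (2.323 × 10^-22)^(1/3) = 6.147 × 10^-8 cm = 615 pm.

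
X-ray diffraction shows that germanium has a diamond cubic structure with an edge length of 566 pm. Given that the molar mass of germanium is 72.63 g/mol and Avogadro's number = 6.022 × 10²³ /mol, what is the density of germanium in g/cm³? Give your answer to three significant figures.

5.32 g/cm³

A diamond cubic unit cell contains Z = 8 atoms.
Cell volume: a³ = (566 pm)³ = (5.660 × 10^-8 cm)³ = 1.813 × 10^-22 cm³.
ρ = Z·M/(N_A·a³) = 8 × 72.63 / (6.022 × 10²³ × 1.813 × 10^-22) = 5.321 g/cm³.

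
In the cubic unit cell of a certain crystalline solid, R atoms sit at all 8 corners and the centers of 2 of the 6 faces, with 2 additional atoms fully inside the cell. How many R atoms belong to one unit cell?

4

Corner atoms are shared by 8 cells (1/8 each), face atoms by 2 (1/2 each), interior atoms are unshared.
Net atoms = 8 × 1/8 + 2 × 1/2 + 2 = 1 + 1 + 2 = 4.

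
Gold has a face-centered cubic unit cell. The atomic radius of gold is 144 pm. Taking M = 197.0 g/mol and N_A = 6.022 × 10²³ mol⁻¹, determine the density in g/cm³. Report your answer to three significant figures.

In an FCC lattice, atoms touch along the face diagonal, so √2·a = 4r, giving a = 407.3 pm = 4.073 × 10^-8 cm.
With Z = 4, ρ = Z·M/(N_A·a³) = 4 × 197.0 / (6.022 × 10²³ × 6.757 × 10^-23) = 19.37 g/cm³.

19.4 g/cm³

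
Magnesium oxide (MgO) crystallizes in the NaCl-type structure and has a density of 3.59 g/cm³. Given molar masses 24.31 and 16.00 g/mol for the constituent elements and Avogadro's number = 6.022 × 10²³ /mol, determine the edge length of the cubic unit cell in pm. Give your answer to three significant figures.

421 pm

M(MgO) = 40.31 g/mol; Z = 4 formula units per cell.
a³ = Z·M/(N_A·ρ) = 4 × 40.31 / (6.022 × 10²³ × 3.59) = 7.458 × 10^-23 cm³, so a = 4.209 × 10^-8 cm = 421 pm.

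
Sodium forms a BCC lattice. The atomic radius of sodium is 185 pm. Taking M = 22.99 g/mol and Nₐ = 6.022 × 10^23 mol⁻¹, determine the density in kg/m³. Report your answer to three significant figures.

979 kg/m³

In a BCC lattice, atoms touch along the body diagonal, so √3·a = 4r, giving a = 427.2 pm = 4.272 × 10^-8 cm.
With Z = 2, ρ = Z·M/(N_A·a³) = 2 × 22.99 / (6.022 × 10²³ × 7.799 × 10^-23) = 0.9791 g/cm³ = 979 kg/m³.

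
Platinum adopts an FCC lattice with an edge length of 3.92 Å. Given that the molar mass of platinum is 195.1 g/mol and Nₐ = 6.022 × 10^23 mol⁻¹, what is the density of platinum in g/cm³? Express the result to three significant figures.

21.5 g/cm³

An FCC unit cell contains Z = 4 atoms.
Cell volume: a³ = (3.92 Å)³ = (3.920 × 10^-8 cm)³ = 6.024 × 10^-23 cm³.
ρ = Z·M/(N_A·a³) = 4 × 195.1 / (6.022 × 10²³ × 6.024 × 10^-23) = 21.51 g/cm³.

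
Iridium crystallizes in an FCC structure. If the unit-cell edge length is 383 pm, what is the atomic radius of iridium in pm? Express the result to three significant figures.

135 pm

In an FCC lattice, atoms touch along the face diagonal, so √2·a = 4r.
r = √2·a/4 = 1.4142 × 383 / 4 = 135 pm.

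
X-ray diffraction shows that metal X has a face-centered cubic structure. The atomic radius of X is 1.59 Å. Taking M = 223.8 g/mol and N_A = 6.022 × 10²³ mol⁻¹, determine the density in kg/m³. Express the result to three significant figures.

16300 kg/m³

In an FCC lattice, atoms touch along the face diagonal, so √2·a = 4r, giving a = 4.497 Å = 4.497 × 10^-8 cm.
With Z = 4, ρ = Z·M/(N_A·a³) = 4 × 223.8 / (6.022 × 10²³ × 9.095 × 10^-23) = 16.34 g/cm³ = 16300 kg/m³.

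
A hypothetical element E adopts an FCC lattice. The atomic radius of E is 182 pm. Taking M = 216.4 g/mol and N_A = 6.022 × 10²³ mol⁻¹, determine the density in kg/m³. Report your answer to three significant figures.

10500 kg/m³

In an FCC lattice, atoms touch along the face diagonal, so √2·a = 4r, giving a = 514.8 pm = 5.148 × 10^-8 cm.
With Z = 4, ρ = Z·M/(N_A·a³) = 4 × 216.4 / (6.022 × 10²³ × 1.364 × 10^-22) = 10.54 g/cm³ = 10500 kg/m³.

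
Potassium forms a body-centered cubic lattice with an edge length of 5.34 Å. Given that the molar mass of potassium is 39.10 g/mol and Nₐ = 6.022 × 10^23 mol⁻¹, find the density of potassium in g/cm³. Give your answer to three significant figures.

0.853 g/cm³

A BCC unit cell contains Z = 2 atoms.
Cell volume: a³ = (5.34 Å)³ = (5.340 × 10^-8 cm)³ = 1.523 × 10^-22 cm³.
ρ = Z·M/(N_A·a³) = 2 × 39.10 / (6.022 × 10²³ × 1.523 × 10^-22) = 0.8528 g/cm³.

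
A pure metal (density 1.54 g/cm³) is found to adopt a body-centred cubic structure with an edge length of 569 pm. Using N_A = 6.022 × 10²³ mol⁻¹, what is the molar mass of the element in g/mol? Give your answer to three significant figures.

85.4 g/mol

A BCC cell has Z = 2 atoms; a = 5.690 × 10^-8 cm.
M = ρ·N_A·a³/Z = 1.54 × 6.022 × 10²³ × 1.842 × 10^-22 / 2 = 85.4 g/mol.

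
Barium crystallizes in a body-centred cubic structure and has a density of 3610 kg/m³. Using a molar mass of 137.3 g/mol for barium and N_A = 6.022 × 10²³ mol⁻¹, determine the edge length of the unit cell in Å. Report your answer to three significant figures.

With Z = 2 atoms per BCC cell, a³ = Z·M/(N_A·ρ) = 2 × 137.3 / (6.022 × 10²³ × 3.610 g/cm³) = 1.263 × 10^-22 cm³.
a = (1.263 × 10^-22)^(1/3) = 5.017 × 10^-8 cm = 5.02 Å.

5.02 Å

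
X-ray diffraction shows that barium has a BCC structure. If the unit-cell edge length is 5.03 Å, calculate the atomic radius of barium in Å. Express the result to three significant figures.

In a BCC lattice, atoms touch along the body diagonal, so √3·a = 4r.
r = √3·a/4 = 1.7321 × 5.03 / 4 = 2.18 Å.

2.18 Å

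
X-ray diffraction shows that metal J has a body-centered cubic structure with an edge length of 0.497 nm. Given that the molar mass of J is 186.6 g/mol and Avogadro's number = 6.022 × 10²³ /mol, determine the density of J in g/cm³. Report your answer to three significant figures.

A BCC unit cell contains Z = 2 atoms.
Cell volume: a³ = (0.497 nm)³ = (4.970 × 10^-8 cm)³ = 1.228 × 10^-22 cm³.
ρ = Z·M/(N_A·a³) = 2 × 186.6 / (6.022 × 10²³ × 1.228 × 10^-22) = 5.048 g/cm³.

5.05 g/cm³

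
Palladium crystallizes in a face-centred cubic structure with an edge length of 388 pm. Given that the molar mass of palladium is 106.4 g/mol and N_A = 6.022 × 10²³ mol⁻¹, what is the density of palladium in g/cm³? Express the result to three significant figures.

12.1 g/cm³

An FCC unit cell contains Z = 4 atoms.
Cell volume: a³ = (388 pm)³ = (3.880 × 10^-8 cm)³ = 5.841 × 10^-23 cm³.
ρ = Z·M/(N_A·a³) = 4 × 106.4 / (6.022 × 10²³ × 5.841 × 10^-23) = 12.10 g/cm³.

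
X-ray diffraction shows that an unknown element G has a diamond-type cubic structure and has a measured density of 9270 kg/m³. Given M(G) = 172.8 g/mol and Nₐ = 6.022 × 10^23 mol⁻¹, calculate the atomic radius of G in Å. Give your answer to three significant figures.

1.36 Å

For a diamond cubic cell (Z = 8), a³ = Z·M/(N_A·ρ) = 8 × 172.8 / (6.022 × 10²³ × 9.270) = 2.476 × 10^-22 cm³, so a = 6.280 × 10^-8 cm = 6.280 Å.
Nearest neighbors lie along the body diagonal with √3·a = 8r, so r = 0.2165 × a = 1.36 Å.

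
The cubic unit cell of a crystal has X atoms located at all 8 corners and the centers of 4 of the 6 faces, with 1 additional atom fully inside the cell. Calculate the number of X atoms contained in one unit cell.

4

Corner atoms are shared by 8 cells (1/8 each), face atoms by 2 (1/2 each), interior atoms are unshared.
Net atoms = 8 × 1/8 + 4 × 1/2 + 1 = 1 + 2 + 1 = 4.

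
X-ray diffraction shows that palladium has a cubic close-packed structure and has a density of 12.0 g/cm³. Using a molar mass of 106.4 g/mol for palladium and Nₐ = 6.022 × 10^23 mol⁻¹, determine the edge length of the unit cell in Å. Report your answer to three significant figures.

3.89 Å

With Z = 4 atoms per FCC cell, a³ = Z·M/(N_A·ρ) = 4 × 106.4 / (6.022 × 10²³ × 12.00 g/cm³) = 5.890 × 10^-23 cm³.
a = (5.890 × 10^-23)^(1/3) = 3.891 × 10^-8 cm = 3.89 Å.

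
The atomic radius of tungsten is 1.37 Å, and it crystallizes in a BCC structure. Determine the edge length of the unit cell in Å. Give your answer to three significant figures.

3.16 Å

In a BCC lattice, atoms touch along the body diagonal, so √3·a = 4r.
a = 4r/√3 = 4 × 1.37 / 1.7321 = 3.16 Å.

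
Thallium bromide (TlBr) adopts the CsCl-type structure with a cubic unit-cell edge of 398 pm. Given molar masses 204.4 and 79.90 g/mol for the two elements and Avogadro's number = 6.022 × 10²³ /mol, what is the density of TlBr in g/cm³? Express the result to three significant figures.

7.49 g/cm³

The CsCl-type structure contains Z = 1 formula unit per cell; M(TlBr) = 204.4 + 79.90 = 284.3 g/mol.
a³ = (3.980 × 10^-8 cm)³ = 6.304 × 10^-23 cm³.
ρ = 1 × 284.3 / (6.022 × 10²³ × 6.304 × 10^-23) = 7.488 g/cm³.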